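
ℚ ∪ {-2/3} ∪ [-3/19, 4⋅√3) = ℚ ∪ [-3/19, 4⋅√3)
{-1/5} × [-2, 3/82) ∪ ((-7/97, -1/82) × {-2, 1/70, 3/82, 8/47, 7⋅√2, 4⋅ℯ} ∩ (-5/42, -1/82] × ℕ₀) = {-1/5} × [-2, 3/82)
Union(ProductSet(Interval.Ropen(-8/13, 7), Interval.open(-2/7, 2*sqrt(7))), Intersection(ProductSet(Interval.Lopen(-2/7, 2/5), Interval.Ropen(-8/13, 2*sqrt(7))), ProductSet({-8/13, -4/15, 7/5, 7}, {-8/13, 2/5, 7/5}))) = Union(ProductSet({-4/15}, {-8/13, 2/5, 7/5}), ProductSet(Interval.Ropen(-8/13, 7), Interval.open(-2/7, 2*sqrt(7))))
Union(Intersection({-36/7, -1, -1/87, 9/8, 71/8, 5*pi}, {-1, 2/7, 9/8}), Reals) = Reals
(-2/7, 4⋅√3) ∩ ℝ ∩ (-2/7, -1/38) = (-2/7, -1/38)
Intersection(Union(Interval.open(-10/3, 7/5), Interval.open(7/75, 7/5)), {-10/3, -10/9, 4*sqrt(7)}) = {-10/9}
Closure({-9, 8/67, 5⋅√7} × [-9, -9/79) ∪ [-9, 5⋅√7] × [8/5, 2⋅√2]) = ({-9, 8/67, 5⋅√7} × [-9, -9/79]) ∪ ([-9, 5⋅√7] × [8/5, 2⋅√2])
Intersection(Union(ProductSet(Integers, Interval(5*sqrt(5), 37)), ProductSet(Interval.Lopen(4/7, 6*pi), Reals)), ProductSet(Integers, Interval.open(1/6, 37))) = Union(ProductSet(Integers, Interval.Ropen(5*sqrt(5), 37)), ProductSet(Range(1, 19, 1), Interval.open(1/6, 37)))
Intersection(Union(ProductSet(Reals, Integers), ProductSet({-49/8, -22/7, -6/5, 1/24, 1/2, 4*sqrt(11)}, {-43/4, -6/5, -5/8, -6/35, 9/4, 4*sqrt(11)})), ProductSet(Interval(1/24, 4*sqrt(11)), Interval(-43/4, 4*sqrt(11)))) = Union(ProductSet({1/24, 1/2, 4*sqrt(11)}, {-43/4, -6/5, -5/8, -6/35, 9/4, 4*sqrt(11)}), ProductSet(Interval(1/24, 4*sqrt(11)), Range(-10, 14, 1)))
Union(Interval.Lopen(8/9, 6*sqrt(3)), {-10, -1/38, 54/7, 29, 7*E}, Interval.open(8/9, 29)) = Union({-10, -1/38}, Interval.Lopen(8/9, 29))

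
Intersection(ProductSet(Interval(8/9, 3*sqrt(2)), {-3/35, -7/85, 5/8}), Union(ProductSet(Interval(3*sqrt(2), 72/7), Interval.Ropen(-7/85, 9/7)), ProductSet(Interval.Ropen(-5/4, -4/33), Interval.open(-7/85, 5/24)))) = ProductSet({3*sqrt(2)}, {-7/85, 5/8})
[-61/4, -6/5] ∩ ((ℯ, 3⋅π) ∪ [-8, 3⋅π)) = [-8, -6/5]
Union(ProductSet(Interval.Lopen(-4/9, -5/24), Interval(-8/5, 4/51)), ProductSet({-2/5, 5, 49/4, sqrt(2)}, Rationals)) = Union(ProductSet({-2/5, 5, 49/4, sqrt(2)}, Rationals), ProductSet(Interval.Lopen(-4/9, -5/24), Interval(-8/5, 4/51)))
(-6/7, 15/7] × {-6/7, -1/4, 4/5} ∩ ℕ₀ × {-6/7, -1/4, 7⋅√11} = {0, 1, 2} × {-6/7, -1/4}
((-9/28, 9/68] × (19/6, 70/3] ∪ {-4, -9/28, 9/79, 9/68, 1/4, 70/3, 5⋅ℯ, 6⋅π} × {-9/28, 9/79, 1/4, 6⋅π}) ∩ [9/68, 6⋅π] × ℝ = ({9/68} × (19/6, 70/3]) ∪ ({9/68, 1/4, 5⋅ℯ, 6⋅π} × {-9/28, 9/79, 1/4, 6⋅π})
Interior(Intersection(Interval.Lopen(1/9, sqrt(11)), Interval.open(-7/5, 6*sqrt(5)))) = Interval.open(1/9, sqrt(11))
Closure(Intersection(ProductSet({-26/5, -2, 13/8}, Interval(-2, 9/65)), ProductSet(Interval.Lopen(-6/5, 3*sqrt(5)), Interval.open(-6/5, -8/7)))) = ProductSet({13/8}, Interval(-6/5, -8/7))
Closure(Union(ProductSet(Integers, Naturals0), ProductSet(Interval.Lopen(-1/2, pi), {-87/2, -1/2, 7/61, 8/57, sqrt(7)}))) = Union(ProductSet(Integers, Naturals0), ProductSet(Interval(-1/2, pi), {-87/2, -1/2, 7/61, 8/57, sqrt(7)}))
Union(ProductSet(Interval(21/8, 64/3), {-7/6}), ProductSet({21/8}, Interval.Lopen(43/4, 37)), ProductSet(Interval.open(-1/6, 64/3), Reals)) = Union(ProductSet(Interval.open(-1/6, 64/3), Reals), ProductSet(Interval(21/8, 64/3), {-7/6}))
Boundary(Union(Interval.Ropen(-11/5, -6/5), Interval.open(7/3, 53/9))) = {-11/5, -6/5, 7/3, 53/9}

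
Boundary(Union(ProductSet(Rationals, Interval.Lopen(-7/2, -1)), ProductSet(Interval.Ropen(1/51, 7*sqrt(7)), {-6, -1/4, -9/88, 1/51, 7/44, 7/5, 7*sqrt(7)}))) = Union(ProductSet(Interval(1/51, 7*sqrt(7)), {-6, -1/4, -9/88, 1/51, 7/44, 7/5, 7*sqrt(7)}), ProductSet(Reals, Interval(-7/2, -1)))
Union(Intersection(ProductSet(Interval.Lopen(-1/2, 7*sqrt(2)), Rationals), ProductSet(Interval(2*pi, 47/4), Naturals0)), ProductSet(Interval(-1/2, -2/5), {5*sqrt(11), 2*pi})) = Union(ProductSet(Interval(-1/2, -2/5), {5*sqrt(11), 2*pi}), ProductSet(Interval(2*pi, 7*sqrt(2)), Naturals0))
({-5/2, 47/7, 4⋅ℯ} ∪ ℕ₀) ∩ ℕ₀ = ℕ₀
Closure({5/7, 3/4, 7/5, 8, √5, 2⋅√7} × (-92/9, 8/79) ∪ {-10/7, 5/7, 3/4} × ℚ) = ({-10/7, 5/7, 3/4} × ℝ) ∪ ({5/7, 3/4, 7/5, 8, √5, 2⋅√7} × [-92/9, 8/79])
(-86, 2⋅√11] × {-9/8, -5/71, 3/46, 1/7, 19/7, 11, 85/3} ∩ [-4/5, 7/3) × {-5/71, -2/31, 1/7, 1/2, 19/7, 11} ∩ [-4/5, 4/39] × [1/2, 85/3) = [-4/5, 4/39] × {19/7, 11}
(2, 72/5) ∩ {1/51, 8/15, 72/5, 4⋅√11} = {4⋅√11}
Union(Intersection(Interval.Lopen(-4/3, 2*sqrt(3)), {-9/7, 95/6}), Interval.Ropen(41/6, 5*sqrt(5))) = Union({-9/7}, Interval.Ropen(41/6, 5*sqrt(5)))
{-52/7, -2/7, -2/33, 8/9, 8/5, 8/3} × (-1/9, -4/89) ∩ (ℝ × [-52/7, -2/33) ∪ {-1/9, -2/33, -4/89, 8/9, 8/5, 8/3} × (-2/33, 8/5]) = ({-2/33, 8/9, 8/5, 8/3} × (-2/33, -4/89)) ∪ ({-52/7, -2/7, -2/33, 8/9, 8/5, 8/3} × (-1/9, -2/33))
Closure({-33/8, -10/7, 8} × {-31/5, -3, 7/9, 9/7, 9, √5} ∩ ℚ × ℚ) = {-33/8, -10/7, 8} × {-31/5, -3, 7/9, 9/7, 9}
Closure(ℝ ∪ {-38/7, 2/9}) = ℝ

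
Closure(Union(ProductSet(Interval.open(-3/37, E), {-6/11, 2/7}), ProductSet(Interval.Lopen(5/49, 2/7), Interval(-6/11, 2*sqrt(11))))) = Union(ProductSet(Interval(-3/37, E), {-6/11, 2/7}), ProductSet(Interval(5/49, 2/7), Interval(-6/11, 2*sqrt(11))))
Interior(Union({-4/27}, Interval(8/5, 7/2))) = Interval.open(8/5, 7/2)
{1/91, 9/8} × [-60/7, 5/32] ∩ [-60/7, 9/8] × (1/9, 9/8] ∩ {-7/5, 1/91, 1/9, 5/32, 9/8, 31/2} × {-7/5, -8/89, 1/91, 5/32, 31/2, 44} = {1/91, 9/8} × {5/32}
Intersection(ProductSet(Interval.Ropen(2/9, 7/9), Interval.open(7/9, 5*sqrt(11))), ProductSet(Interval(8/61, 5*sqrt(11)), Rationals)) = ProductSet(Interval.Ropen(2/9, 7/9), Intersection(Interval.open(7/9, 5*sqrt(11)), Rationals))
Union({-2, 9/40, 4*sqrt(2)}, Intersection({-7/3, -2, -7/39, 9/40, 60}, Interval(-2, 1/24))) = {-2, -7/39, 9/40, 4*sqrt(2)}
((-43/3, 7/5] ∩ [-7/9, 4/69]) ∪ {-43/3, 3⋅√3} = {-43/3, 3⋅√3} ∪ [-7/9, 4/69]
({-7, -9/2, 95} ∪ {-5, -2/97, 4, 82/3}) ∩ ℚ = {-7, -5, -9/2, -2/97, 4, 82/3, 95}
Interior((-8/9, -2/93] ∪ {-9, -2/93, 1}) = (-8/9, -2/93)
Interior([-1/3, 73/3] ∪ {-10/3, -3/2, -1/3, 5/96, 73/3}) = (-1/3, 73/3)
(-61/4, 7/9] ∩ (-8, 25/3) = (-8, 7/9]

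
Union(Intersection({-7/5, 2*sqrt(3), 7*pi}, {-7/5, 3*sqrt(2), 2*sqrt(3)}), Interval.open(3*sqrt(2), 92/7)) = Union({-7/5, 2*sqrt(3)}, Interval.open(3*sqrt(2), 92/7))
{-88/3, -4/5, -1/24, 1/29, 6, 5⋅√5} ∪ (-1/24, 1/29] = {-88/3, -4/5, 6, 5⋅√5} ∪ [-1/24, 1/29]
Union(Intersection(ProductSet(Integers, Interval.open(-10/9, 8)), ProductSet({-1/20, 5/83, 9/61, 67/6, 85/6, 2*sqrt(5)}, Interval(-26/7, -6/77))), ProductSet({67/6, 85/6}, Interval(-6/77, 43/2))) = ProductSet({67/6, 85/6}, Interval(-6/77, 43/2))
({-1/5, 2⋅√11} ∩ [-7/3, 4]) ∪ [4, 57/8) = {-1/5} ∪ [4, 57/8)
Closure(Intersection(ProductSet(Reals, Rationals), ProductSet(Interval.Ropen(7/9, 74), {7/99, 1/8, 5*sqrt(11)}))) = ProductSet(Interval(7/9, 74), {7/99, 1/8})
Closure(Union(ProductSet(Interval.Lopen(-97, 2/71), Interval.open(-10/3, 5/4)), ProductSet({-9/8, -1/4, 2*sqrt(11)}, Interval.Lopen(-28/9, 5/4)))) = Union(ProductSet({2*sqrt(11)}, Interval(-28/9, 5/4)), ProductSet({-97, 2/71}, Interval(-10/3, 5/4)), ProductSet({-9/8, -1/4, 2*sqrt(11)}, Interval.Lopen(-28/9, 5/4)), ProductSet(Interval(-97, 2/71), {-10/3, 5/4}), ProductSet(Interval.Lopen(-97, 2/71), Interval.open(-10/3, 5/4)))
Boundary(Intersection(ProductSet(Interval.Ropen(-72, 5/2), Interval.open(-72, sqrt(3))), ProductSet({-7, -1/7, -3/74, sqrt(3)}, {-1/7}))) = ProductSet({-7, -1/7, -3/74, sqrt(3)}, {-1/7})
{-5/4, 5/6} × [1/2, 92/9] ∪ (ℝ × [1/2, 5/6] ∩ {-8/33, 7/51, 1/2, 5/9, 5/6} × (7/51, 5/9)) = ({-5/4, 5/6} × [1/2, 92/9]) ∪ ({-8/33, 7/51, 1/2, 5/9, 5/6} × [1/2, 5/9))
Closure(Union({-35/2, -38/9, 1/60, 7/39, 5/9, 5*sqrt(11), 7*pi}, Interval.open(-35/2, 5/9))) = Union({5*sqrt(11), 7*pi}, Interval(-35/2, 5/9))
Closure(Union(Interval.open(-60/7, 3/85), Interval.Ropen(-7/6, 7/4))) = Interval(-60/7, 7/4)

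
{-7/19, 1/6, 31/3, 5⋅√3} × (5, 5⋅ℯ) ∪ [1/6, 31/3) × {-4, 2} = ([1/6, 31/3) × {-4, 2}) ∪ ({-7/19, 1/6, 31/3, 5⋅√3} × (5, 5⋅ℯ))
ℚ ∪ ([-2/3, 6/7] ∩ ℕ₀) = ℚ ∪ {0}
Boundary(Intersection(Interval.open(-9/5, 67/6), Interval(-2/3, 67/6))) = {-2/3, 67/6}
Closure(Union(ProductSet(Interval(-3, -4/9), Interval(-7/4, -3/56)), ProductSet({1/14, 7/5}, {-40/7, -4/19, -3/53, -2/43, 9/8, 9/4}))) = Union(ProductSet({1/14, 7/5}, {-40/7, -4/19, -3/53, -2/43, 9/8, 9/4}), ProductSet(Interval(-3, -4/9), Interval(-7/4, -3/56)))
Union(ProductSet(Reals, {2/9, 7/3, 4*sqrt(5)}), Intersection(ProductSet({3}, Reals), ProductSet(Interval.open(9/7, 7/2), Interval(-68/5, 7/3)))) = Union(ProductSet({3}, Interval(-68/5, 7/3)), ProductSet(Reals, {2/9, 7/3, 4*sqrt(5)}))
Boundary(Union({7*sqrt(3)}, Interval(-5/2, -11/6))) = {-5/2, -11/6, 7*sqrt(3)}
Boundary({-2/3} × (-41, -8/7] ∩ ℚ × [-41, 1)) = {-2/3} × [-41, -8/7]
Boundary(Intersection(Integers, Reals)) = Integers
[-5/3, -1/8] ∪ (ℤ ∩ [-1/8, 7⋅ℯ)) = [-5/3, -1/8] ∪ {0, 1, …, 19}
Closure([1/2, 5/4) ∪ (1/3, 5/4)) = [1/3, 5/4]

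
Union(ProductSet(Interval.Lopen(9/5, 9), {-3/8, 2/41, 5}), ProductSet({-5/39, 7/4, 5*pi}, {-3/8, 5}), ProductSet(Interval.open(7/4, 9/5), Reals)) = Union(ProductSet({-5/39, 7/4, 5*pi}, {-3/8, 5}), ProductSet(Interval.open(7/4, 9/5), Reals), ProductSet(Interval.Lopen(9/5, 9), {-3/8, 2/41, 5}))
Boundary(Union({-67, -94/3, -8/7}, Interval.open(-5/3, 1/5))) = {-67, -94/3, -5/3, 1/5}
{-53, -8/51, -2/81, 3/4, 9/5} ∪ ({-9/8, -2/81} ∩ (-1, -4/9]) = {-53, -8/51, -2/81, 3/4, 9/5}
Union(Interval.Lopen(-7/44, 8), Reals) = Interval(-oo, oo)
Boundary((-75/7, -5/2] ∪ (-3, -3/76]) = {-75/7, -3/76}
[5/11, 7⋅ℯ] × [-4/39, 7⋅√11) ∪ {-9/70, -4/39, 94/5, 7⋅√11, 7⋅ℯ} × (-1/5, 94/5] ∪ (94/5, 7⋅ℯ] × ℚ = ((94/5, 7⋅ℯ] × ℚ) ∪ ([5/11, 7⋅ℯ] × [-4/39, 7⋅√11)) ∪ ({-9/70, -4/39, 94/5, 7⋅√11, 7⋅ℯ} × (-1/5, 94/5])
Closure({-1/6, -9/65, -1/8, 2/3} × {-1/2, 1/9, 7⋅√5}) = {-1/6, -9/65, -1/8, 2/3} × {-1/2, 1/9, 7⋅√5}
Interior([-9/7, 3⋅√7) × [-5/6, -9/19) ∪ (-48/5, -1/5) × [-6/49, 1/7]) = ((-48/5, -1/5) × (-6/49, 1/7)) ∪ ((-9/7, 3⋅√7) × (-5/6, -9/19))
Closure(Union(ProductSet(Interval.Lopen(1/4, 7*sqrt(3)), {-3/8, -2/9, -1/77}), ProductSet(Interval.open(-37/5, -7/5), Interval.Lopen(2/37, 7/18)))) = Union(ProductSet({-37/5, -7/5}, Interval(2/37, 7/18)), ProductSet(Interval(-37/5, -7/5), {2/37, 7/18}), ProductSet(Interval.open(-37/5, -7/5), Interval.Lopen(2/37, 7/18)), ProductSet(Interval(1/4, 7*sqrt(3)), {-3/8, -2/9, -1/77}))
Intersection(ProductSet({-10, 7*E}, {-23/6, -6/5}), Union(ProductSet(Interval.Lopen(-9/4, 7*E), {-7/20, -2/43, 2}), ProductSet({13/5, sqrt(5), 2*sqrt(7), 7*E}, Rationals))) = ProductSet({7*E}, {-23/6, -6/5})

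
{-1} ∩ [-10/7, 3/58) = {-1}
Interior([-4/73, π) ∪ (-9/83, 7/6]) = (-9/83, π)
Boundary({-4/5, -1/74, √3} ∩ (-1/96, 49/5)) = {√3}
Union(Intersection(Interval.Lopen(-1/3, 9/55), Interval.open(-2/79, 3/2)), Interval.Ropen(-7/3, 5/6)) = Interval.Ropen(-7/3, 5/6)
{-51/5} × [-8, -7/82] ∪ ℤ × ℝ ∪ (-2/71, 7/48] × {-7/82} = (ℤ × ℝ) ∪ ({-51/5} × [-8, -7/82]) ∪ ((-2/71, 7/48] × {-7/82})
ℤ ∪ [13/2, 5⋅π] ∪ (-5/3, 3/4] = ℤ ∪ (-5/3, 3/4] ∪ [13/2, 5⋅π]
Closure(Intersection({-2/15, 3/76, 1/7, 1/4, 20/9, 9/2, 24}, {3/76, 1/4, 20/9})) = {3/76, 1/4, 20/9}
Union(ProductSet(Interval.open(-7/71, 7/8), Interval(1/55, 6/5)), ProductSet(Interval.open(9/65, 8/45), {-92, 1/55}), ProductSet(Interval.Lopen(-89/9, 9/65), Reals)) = Union(ProductSet(Interval.Lopen(-89/9, 9/65), Reals), ProductSet(Interval.open(-7/71, 7/8), Interval(1/55, 6/5)), ProductSet(Interval.open(9/65, 8/45), {-92, 1/55}))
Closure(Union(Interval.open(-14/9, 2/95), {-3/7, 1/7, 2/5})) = Union({1/7, 2/5}, Interval(-14/9, 2/95))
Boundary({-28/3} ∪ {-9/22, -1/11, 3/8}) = {-28/3, -9/22, -1/11, 3/8}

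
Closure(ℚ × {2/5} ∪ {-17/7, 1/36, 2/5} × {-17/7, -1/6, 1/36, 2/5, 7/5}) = (ℝ × {2/5}) ∪ ({-17/7, 1/36, 2/5} × {-17/7, -1/6, 1/36, 2/5, 7/5})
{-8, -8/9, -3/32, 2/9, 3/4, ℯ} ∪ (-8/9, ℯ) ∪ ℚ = ℚ ∪ [-8/9, ℯ]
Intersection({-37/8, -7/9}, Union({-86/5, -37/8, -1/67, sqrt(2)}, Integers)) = {-37/8}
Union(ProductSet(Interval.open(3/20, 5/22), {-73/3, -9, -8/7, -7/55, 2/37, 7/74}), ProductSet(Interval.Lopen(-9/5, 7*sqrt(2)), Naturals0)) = Union(ProductSet(Interval.Lopen(-9/5, 7*sqrt(2)), Naturals0), ProductSet(Interval.open(3/20, 5/22), {-73/3, -9, -8/7, -7/55, 2/37, 7/74}))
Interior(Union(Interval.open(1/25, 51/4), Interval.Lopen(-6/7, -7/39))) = Union(Interval.open(-6/7, -7/39), Interval.open(1/25, 51/4))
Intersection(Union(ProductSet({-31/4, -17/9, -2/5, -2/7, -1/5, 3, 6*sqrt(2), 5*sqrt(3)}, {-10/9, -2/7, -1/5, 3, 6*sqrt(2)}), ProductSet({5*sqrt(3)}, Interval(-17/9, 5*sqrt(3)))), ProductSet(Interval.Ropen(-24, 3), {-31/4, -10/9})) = ProductSet({-31/4, -17/9, -2/5, -2/7, -1/5}, {-10/9})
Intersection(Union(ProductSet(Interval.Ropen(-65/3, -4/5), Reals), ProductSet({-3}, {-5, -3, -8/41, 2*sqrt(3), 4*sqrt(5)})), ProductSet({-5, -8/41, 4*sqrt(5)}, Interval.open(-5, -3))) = ProductSet({-5}, Interval.open(-5, -3))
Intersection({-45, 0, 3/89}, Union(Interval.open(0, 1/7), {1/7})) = {3/89}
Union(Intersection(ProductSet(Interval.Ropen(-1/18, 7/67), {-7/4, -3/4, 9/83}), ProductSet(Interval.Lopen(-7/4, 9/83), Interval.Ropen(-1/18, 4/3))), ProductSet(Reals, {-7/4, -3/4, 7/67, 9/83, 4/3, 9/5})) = ProductSet(Reals, {-7/4, -3/4, 7/67, 9/83, 4/3, 9/5})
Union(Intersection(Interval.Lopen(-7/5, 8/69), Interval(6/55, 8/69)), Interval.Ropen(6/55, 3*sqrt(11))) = Interval.Ropen(6/55, 3*sqrt(11))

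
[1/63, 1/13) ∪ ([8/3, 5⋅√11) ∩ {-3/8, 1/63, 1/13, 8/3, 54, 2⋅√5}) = [1/63, 1/13) ∪ {8/3, 2⋅√5}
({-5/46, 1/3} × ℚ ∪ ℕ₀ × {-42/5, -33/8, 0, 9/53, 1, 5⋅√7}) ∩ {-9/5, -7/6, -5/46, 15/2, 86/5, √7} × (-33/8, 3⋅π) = {-5/46} × (ℚ ∩ (-33/8, 3⋅π))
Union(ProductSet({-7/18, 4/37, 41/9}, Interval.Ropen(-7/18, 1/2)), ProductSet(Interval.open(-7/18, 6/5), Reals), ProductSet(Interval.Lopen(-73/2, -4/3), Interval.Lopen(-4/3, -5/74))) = Union(ProductSet({-7/18, 4/37, 41/9}, Interval.Ropen(-7/18, 1/2)), ProductSet(Interval.Lopen(-73/2, -4/3), Interval.Lopen(-4/3, -5/74)), ProductSet(Interval.open(-7/18, 6/5), Reals))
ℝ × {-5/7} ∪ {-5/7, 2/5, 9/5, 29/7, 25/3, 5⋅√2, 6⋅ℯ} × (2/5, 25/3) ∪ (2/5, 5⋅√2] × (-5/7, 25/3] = (ℝ × {-5/7}) ∪ ((2/5, 5⋅√2] × (-5/7, 25/3]) ∪ ({-5/7, 2/5, 9/5, 29/7, 25/3, 5⋅√2, 6⋅ℯ} × (2/5, 25/3))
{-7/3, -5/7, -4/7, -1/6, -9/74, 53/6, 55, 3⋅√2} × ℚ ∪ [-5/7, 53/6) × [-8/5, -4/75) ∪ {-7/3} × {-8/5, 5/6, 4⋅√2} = ({-7/3} × {-8/5, 5/6, 4⋅√2}) ∪ ([-5/7, 53/6) × [-8/5, -4/75)) ∪ ({-7/3, -5/7, -4/7, -1/6, -9/74, 53/6, 55, 3⋅√2} × ℚ)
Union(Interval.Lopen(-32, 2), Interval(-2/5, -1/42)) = Interval.Lopen(-32, 2)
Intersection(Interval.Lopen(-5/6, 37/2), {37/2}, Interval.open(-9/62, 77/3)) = {37/2}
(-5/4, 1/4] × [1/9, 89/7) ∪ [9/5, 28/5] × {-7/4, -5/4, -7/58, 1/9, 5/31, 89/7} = ((-5/4, 1/4] × [1/9, 89/7)) ∪ ([9/5, 28/5] × {-7/4, -5/4, -7/58, 1/9, 5/31, 89/7})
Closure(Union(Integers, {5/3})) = Union({5/3}, Integers)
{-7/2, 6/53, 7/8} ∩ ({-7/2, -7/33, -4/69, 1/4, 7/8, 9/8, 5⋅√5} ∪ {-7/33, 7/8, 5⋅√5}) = {-7/2, 7/8}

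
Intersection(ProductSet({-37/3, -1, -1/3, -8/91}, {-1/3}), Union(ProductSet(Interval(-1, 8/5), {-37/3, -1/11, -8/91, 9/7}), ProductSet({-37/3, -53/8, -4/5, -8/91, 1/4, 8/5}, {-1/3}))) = ProductSet({-37/3, -8/91}, {-1/3})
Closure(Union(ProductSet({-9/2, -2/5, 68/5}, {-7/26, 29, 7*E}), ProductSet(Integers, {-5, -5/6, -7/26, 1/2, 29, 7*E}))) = Union(ProductSet({-9/2, -2/5, 68/5}, {-7/26, 29, 7*E}), ProductSet(Integers, {-5, -5/6, -7/26, 1/2, 29, 7*E}))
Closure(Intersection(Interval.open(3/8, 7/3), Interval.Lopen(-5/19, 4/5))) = Interval(3/8, 4/5)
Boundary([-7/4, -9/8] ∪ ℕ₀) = {-7/4, -9/8} ∪ (ℕ₀ \ (-7/4, -9/8))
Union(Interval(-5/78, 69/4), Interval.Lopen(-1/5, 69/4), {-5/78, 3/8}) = Interval.Lopen(-1/5, 69/4)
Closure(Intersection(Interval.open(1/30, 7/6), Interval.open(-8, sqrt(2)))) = Interval(1/30, 7/6)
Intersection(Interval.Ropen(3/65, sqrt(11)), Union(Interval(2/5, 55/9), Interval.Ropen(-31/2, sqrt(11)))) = Interval.Ropen(3/65, sqrt(11))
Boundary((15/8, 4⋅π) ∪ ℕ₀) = {15/8, 4⋅π} ∪ (ℕ₀ \ (15/8, 4⋅π))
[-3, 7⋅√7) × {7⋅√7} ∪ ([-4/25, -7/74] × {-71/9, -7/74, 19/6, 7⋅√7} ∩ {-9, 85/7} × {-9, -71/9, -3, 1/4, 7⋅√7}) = [-3, 7⋅√7) × {7⋅√7}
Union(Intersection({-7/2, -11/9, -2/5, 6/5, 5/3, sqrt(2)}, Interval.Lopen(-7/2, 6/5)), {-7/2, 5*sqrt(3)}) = {-7/2, -11/9, -2/5, 6/5, 5*sqrt(3)}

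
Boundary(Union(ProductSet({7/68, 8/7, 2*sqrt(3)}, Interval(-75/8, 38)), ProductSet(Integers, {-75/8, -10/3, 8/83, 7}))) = Union(ProductSet({7/68, 8/7, 2*sqrt(3)}, Interval(-75/8, 38)), ProductSet(Integers, {-75/8, -10/3, 8/83, 7}))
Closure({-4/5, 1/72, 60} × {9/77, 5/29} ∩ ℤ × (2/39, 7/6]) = {60} × {9/77, 5/29}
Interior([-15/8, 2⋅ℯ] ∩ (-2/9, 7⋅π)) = (-2/9, 2⋅ℯ)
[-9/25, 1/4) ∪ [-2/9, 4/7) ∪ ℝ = (-∞, ∞)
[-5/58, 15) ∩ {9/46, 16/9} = {9/46, 16/9}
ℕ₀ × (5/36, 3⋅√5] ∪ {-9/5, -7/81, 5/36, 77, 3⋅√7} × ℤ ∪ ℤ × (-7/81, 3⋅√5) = (ℤ × (-7/81, 3⋅√5)) ∪ (ℕ₀ × (5/36, 3⋅√5]) ∪ ({-9/5, -7/81, 5/36, 77, 3⋅√7} × ℤ)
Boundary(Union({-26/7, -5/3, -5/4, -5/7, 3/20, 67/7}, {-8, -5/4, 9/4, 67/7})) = {-8, -26/7, -5/3, -5/4, -5/7, 3/20, 9/4, 67/7}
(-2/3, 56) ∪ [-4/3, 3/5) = [-4/3, 56)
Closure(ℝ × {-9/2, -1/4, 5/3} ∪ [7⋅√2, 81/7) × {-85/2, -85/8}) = (ℝ × {-9/2, -1/4, 5/3}) ∪ ([7⋅√2, 81/7] × {-85/2, -85/8})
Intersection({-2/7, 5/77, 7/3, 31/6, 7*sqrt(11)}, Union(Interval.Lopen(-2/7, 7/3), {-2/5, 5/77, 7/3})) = {5/77, 7/3}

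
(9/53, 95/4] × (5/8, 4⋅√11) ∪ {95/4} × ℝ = ({95/4} × ℝ) ∪ ((9/53, 95/4] × (5/8, 4⋅√11))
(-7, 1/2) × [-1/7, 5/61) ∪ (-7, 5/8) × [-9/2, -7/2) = ((-7, 1/2) × [-1/7, 5/61)) ∪ ((-7, 5/8) × [-9/2, -7/2))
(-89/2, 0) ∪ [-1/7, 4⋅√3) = (-89/2, 4⋅√3)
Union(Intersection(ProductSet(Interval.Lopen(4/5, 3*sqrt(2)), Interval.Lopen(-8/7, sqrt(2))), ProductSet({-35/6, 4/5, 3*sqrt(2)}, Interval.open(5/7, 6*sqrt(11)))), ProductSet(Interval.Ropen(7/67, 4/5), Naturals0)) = Union(ProductSet({3*sqrt(2)}, Interval.Lopen(5/7, sqrt(2))), ProductSet(Interval.Ropen(7/67, 4/5), Naturals0))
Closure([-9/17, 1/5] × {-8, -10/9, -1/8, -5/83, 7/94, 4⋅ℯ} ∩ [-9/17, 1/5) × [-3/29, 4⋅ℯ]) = [-9/17, 1/5] × {-5/83, 7/94, 4⋅ℯ}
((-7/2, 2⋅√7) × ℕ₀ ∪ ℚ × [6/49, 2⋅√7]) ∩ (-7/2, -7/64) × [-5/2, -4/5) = ∅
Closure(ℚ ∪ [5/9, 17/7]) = ℚ ∪ (-∞, ∞)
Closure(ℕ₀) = ℕ₀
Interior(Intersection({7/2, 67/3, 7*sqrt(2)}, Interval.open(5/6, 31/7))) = EmptySet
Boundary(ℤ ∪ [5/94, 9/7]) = {5/94, 9/7} ∪ (ℤ \ (5/94, 9/7))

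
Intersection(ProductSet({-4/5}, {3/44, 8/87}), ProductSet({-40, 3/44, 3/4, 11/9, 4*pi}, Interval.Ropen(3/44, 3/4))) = EmptySet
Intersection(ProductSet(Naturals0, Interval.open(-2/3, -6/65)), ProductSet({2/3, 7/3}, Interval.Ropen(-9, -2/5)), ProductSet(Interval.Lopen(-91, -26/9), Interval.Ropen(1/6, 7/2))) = EmptySet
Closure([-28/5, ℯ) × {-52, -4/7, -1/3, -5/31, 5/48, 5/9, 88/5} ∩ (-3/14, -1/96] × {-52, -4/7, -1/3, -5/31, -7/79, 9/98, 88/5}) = [-3/14, -1/96] × {-52, -4/7, -1/3, -5/31, 88/5}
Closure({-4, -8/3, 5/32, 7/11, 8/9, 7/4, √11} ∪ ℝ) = ℝ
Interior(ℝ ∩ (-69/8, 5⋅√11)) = (-69/8, 5⋅√11)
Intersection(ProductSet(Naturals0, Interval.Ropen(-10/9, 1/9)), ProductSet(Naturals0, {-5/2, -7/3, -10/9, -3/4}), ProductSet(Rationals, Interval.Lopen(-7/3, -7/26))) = ProductSet(Naturals0, {-10/9, -3/4})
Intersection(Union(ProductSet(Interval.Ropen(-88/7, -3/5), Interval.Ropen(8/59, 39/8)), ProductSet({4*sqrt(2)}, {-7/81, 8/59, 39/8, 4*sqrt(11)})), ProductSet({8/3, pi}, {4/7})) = EmptySet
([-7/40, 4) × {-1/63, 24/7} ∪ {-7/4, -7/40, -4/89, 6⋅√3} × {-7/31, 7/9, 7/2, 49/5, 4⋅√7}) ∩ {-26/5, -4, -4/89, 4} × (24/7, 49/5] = {-4/89} × {7/2, 49/5}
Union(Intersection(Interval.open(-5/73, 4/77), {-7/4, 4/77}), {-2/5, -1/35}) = {-2/5, -1/35}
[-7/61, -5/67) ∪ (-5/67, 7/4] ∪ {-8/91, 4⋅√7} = [-7/61, -5/67) ∪ (-5/67, 7/4] ∪ {4⋅√7}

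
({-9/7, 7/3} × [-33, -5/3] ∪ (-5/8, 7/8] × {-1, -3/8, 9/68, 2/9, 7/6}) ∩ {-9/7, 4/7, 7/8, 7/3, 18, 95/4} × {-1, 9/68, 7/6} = {4/7, 7/8} × {-1, 9/68, 7/6}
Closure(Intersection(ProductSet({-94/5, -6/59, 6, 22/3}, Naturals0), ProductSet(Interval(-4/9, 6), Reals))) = ProductSet({-6/59, 6}, Naturals0)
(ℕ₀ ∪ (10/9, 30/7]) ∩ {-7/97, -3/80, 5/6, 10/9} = ∅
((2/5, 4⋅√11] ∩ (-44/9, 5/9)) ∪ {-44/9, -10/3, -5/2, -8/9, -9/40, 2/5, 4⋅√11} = {-44/9, -10/3, -5/2, -8/9, -9/40, 4⋅√11} ∪ [2/5, 5/9)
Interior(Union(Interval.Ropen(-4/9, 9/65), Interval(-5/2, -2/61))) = Interval.open(-5/2, 9/65)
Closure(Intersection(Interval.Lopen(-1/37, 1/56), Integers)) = Range(0, 1, 1)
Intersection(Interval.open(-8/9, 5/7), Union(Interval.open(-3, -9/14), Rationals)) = Union(Intersection(Interval.open(-8/9, 5/7), Rationals), Interval.Lopen(-8/9, -9/14))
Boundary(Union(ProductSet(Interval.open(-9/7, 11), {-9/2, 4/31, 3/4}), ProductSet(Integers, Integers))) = Union(ProductSet(Integers, Integers), ProductSet(Interval(-9/7, 11), {-9/2, 4/31, 3/4}))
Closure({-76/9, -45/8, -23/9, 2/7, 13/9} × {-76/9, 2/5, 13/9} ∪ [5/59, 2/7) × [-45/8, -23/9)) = ({5/59, 2/7} × [-45/8, -23/9]) ∪ ([5/59, 2/7] × {-45/8, -23/9}) ∪ ({-76/9, -45/8, -23/9, 2/7, 13/9} × {-76/9, 2/5, 13/9}) ∪ ([5/59, 2/7) × [-45/8, -23/9))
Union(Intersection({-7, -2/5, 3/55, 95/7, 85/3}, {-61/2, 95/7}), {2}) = {2, 95/7}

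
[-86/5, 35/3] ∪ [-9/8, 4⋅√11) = [-86/5, 4⋅√11)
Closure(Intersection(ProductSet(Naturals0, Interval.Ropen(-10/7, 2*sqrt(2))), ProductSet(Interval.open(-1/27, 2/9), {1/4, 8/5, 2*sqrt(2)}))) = ProductSet(Range(0, 1, 1), {1/4, 8/5})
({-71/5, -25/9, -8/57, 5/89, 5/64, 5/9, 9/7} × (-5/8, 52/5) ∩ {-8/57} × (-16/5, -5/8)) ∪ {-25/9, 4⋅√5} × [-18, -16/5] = {-25/9, 4⋅√5} × [-18, -16/5]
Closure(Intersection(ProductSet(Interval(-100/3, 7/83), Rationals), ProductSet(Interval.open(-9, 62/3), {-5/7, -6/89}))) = ProductSet(Interval(-9, 7/83), {-5/7, -6/89})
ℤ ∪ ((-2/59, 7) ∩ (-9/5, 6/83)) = ℤ ∪ (-2/59, 6/83)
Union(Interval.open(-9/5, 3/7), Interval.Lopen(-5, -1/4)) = Interval.open(-5, 3/7)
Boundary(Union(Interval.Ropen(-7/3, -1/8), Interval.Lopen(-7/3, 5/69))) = {-7/3, 5/69}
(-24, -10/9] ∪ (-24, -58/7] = (-24, -10/9]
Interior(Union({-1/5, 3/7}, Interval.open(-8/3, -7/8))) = Interval.open(-8/3, -7/8)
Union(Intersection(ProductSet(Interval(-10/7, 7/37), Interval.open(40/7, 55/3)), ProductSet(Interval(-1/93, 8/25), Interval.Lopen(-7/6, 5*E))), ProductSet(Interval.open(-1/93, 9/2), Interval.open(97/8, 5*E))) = Union(ProductSet(Interval(-1/93, 7/37), Interval.Lopen(40/7, 5*E)), ProductSet(Interval.open(-1/93, 9/2), Interval.open(97/8, 5*E)))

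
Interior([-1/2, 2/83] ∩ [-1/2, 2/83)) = (-1/2, 2/83)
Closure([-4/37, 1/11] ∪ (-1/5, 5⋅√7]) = [-1/5, 5⋅√7]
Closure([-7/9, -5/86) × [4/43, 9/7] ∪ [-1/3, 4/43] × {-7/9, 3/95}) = ([-1/3, 4/43] × {-7/9, 3/95}) ∪ ([-7/9, -5/86] × [4/43, 9/7])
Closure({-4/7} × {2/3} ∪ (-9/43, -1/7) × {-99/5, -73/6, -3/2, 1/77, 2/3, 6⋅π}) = ({-4/7} × {2/3}) ∪ ([-9/43, -1/7] × {-99/5, -73/6, -3/2, 1/77, 2/3, 6⋅π})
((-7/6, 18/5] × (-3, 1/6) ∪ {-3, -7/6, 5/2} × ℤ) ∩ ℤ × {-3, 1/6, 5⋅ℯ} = {-3} × {-3}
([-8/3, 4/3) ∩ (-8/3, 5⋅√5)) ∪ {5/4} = (-8/3, 4/3)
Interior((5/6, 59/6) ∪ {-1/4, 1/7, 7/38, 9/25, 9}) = (5/6, 59/6)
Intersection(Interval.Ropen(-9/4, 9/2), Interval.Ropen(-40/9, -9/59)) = Interval.Ropen(-9/4, -9/59)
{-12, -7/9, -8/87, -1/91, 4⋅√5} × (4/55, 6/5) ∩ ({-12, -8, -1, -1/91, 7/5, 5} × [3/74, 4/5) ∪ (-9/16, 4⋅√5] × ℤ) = ({-12, -1/91} × (4/55, 4/5)) ∪ ({-8/87, -1/91, 4⋅√5} × {1})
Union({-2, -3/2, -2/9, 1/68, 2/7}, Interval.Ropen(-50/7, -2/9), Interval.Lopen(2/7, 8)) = Union({1/68}, Interval(-50/7, -2/9), Interval(2/7, 8))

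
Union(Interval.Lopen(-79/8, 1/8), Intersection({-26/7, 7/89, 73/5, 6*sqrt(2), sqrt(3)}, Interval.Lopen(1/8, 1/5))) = Interval.Lopen(-79/8, 1/8)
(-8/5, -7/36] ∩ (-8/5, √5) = (-8/5, -7/36]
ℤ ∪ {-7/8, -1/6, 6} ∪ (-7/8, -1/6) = ℤ ∪ [-7/8, -1/6]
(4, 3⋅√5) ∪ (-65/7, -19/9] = (-65/7, -19/9] ∪ (4, 3⋅√5)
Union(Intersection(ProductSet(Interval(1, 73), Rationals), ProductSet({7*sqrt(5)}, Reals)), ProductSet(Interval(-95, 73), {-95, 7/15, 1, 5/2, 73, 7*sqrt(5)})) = Union(ProductSet({7*sqrt(5)}, Rationals), ProductSet(Interval(-95, 73), {-95, 7/15, 1, 5/2, 73, 7*sqrt(5)}))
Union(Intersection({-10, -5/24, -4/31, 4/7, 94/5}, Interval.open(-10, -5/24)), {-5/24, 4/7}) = {-5/24, 4/7}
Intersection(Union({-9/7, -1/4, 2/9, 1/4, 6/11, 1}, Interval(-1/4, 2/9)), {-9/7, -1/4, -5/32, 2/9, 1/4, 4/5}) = {-9/7, -1/4, -5/32, 2/9, 1/4}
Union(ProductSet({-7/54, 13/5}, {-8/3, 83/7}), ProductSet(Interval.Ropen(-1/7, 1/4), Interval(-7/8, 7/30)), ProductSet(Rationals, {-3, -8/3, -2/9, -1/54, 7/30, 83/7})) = Union(ProductSet(Interval.Ropen(-1/7, 1/4), Interval(-7/8, 7/30)), ProductSet(Rationals, {-3, -8/3, -2/9, -1/54, 7/30, 83/7}))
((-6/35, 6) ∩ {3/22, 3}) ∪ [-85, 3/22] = [-85, 3/22] ∪ {3}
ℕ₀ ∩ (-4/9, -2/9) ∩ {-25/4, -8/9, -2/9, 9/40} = ∅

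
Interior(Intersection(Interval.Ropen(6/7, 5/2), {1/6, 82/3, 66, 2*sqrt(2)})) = EmptySet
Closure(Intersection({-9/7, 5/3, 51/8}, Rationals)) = {-9/7, 5/3, 51/8}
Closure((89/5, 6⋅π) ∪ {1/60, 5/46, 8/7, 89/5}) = {1/60, 5/46, 8/7} ∪ [89/5, 6⋅π]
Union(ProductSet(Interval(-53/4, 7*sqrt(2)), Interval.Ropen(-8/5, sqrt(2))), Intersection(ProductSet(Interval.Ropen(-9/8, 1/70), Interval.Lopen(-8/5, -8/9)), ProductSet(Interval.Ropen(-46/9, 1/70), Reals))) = ProductSet(Interval(-53/4, 7*sqrt(2)), Interval.Ropen(-8/5, sqrt(2)))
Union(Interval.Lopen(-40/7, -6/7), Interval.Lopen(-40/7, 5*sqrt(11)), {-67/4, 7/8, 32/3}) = Union({-67/4}, Interval.Lopen(-40/7, 5*sqrt(11)))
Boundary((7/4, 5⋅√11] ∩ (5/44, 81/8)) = {7/4, 81/8}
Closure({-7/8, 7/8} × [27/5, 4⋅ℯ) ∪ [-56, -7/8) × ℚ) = ([-56, -7/8] × ℝ) ∪ ({-7/8, 7/8} × [27/5, 4⋅ℯ])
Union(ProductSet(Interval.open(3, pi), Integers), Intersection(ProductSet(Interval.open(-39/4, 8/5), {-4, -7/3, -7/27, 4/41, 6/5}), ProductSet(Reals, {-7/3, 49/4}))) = Union(ProductSet(Interval.open(-39/4, 8/5), {-7/3}), ProductSet(Interval.open(3, pi), Integers))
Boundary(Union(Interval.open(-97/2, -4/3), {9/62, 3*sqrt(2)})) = {-97/2, -4/3, 9/62, 3*sqrt(2)}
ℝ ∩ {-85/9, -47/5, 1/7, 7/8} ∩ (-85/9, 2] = {-47/5, 1/7, 7/8}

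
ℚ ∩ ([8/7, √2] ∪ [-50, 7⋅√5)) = ℚ ∩ [-50, 7⋅√5)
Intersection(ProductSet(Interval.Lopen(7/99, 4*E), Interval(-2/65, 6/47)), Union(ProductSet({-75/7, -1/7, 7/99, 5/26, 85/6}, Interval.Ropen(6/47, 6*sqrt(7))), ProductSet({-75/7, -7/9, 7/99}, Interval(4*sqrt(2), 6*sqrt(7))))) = ProductSet({5/26}, {6/47})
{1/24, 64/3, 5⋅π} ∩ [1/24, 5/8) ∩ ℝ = {1/24}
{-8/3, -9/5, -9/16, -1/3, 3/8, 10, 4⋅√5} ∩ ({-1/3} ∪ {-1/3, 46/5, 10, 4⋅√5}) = {-1/3, 10, 4⋅√5}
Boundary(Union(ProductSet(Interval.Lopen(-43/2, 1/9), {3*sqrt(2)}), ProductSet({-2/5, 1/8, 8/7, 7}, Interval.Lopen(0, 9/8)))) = Union(ProductSet({-2/5, 1/8, 8/7, 7}, Interval(0, 9/8)), ProductSet(Interval(-43/2, 1/9), {3*sqrt(2)}))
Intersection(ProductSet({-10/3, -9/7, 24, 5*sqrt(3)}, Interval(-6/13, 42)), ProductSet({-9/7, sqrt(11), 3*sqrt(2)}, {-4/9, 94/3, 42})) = ProductSet({-9/7}, {-4/9, 94/3, 42})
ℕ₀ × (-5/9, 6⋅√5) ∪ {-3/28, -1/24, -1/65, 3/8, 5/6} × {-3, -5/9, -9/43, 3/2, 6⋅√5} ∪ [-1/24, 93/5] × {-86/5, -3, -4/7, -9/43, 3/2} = (ℕ₀ × (-5/9, 6⋅√5)) ∪ ([-1/24, 93/5] × {-86/5, -3, -4/7, -9/43, 3/2}) ∪ ({-3/28, -1/24, -1/65, 3/8, 5/6} × {-3, -5/9, -9/43, 3/2, 6⋅√5})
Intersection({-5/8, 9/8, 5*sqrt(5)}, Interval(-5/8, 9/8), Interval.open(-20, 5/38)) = {-5/8}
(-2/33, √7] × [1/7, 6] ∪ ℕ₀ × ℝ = (ℕ₀ × ℝ) ∪ ((-2/33, √7] × [1/7, 6])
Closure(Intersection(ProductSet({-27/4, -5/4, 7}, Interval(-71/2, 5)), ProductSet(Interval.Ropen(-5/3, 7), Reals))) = ProductSet({-5/4}, Interval(-71/2, 5))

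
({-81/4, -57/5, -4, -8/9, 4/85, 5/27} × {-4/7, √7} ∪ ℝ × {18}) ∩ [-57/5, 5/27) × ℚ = ({-57/5, -4, -8/9, 4/85} × {-4/7}) ∪ ([-57/5, 5/27) × {18})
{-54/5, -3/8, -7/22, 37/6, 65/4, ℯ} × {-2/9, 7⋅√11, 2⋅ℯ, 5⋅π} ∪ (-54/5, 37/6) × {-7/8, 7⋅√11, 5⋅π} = ((-54/5, 37/6) × {-7/8, 7⋅√11, 5⋅π}) ∪ ({-54/5, -3/8, -7/22, 37/6, 65/4, ℯ} × {-2/9, 7⋅√11, 2⋅ℯ, 5⋅π})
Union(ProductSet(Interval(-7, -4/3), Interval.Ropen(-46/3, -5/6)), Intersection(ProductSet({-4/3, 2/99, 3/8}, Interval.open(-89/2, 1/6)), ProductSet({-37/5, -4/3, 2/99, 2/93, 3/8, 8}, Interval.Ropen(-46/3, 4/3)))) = Union(ProductSet({-4/3, 2/99, 3/8}, Interval.Ropen(-46/3, 1/6)), ProductSet(Interval(-7, -4/3), Interval.Ropen(-46/3, -5/6)))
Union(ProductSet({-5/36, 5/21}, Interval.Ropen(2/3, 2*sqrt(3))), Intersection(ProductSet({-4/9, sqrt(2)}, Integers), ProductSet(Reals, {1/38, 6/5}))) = ProductSet({-5/36, 5/21}, Interval.Ropen(2/3, 2*sqrt(3)))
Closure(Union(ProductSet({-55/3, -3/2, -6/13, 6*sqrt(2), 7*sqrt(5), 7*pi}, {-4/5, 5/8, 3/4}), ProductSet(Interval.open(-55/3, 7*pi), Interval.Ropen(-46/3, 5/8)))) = Union(ProductSet({-55/3, 7*pi}, Union({3/4}, Interval(-46/3, 5/8))), ProductSet({-55/3, -3/2, -6/13, 6*sqrt(2), 7*sqrt(5), 7*pi}, {-4/5, 5/8, 3/4}), ProductSet(Interval(-55/3, 7*pi), {-46/3, 5/8}), ProductSet(Interval.open(-55/3, 7*pi), Interval.Ropen(-46/3, 5/8)))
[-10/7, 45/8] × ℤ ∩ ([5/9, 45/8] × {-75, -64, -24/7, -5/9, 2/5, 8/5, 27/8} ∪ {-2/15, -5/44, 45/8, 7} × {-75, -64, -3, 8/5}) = ({-2/15, -5/44, 45/8} × {-75, -64, -3}) ∪ ([5/9, 45/8] × {-75, -64})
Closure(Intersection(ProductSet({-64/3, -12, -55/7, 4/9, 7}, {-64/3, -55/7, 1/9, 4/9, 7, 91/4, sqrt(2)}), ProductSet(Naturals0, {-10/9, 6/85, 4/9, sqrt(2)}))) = ProductSet({7}, {4/9, sqrt(2)})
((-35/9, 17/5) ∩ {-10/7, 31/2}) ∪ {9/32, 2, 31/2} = {-10/7, 9/32, 2, 31/2}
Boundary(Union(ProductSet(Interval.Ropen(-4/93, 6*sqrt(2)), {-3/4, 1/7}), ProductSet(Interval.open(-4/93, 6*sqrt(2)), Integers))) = ProductSet(Interval(-4/93, 6*sqrt(2)), Union({-3/4, 1/7}, Integers))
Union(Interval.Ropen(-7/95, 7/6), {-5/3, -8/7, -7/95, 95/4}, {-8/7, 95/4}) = Union({-5/3, -8/7, 95/4}, Interval.Ropen(-7/95, 7/6))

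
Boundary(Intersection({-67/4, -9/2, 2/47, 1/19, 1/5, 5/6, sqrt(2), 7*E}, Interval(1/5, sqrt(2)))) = {1/5, 5/6, sqrt(2)}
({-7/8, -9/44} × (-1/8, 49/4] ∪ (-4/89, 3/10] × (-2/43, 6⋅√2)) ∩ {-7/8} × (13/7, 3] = {-7/8} × (13/7, 3]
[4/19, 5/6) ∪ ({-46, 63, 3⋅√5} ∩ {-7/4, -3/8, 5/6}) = [4/19, 5/6)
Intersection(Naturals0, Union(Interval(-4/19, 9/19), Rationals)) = Union(Naturals0, Range(0, 1, 1))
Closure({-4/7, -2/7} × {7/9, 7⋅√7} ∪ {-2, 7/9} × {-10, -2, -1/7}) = ({-2, 7/9} × {-10, -2, -1/7}) ∪ ({-4/7, -2/7} × {7/9, 7⋅√7})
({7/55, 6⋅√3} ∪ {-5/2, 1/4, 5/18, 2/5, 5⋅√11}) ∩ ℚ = {-5/2, 7/55, 1/4, 5/18, 2/5}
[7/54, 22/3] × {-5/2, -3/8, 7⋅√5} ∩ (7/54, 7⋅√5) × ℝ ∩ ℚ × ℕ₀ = ∅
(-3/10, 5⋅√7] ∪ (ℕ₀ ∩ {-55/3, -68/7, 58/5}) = (-3/10, 5⋅√7]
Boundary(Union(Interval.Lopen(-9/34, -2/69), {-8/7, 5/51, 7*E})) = {-8/7, -9/34, -2/69, 5/51, 7*E}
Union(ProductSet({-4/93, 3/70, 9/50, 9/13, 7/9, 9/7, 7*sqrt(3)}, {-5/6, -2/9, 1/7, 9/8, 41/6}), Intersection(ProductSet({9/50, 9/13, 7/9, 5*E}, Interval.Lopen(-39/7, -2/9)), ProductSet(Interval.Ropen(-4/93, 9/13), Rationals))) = Union(ProductSet({9/50}, Intersection(Interval.Lopen(-39/7, -2/9), Rationals)), ProductSet({-4/93, 3/70, 9/50, 9/13, 7/9, 9/7, 7*sqrt(3)}, {-5/6, -2/9, 1/7, 9/8, 41/6}))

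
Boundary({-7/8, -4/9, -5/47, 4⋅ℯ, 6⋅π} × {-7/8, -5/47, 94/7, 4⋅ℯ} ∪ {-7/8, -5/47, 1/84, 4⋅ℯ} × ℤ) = ({-7/8, -5/47, 1/84, 4⋅ℯ} × ℤ) ∪ ({-7/8, -4/9, -5/47, 4⋅ℯ, 6⋅π} × {-7/8, -5/47, 94/7, 4⋅ℯ})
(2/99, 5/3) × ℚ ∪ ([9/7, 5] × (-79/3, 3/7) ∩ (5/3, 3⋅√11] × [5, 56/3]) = (2/99, 5/3) × ℚ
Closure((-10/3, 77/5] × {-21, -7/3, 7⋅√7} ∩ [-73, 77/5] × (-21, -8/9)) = [-10/3, 77/5] × {-7/3}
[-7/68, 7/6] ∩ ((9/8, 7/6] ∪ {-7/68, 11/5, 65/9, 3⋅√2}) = {-7/68} ∪ (9/8, 7/6]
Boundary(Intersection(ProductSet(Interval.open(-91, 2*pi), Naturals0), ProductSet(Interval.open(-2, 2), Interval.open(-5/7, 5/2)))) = ProductSet(Interval(-2, 2), Range(0, 3, 1))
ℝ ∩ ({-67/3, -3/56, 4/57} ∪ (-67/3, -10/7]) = [-67/3, -10/7] ∪ {-3/56, 4/57}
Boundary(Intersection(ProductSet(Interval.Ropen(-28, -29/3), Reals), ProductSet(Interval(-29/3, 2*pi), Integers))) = EmptySet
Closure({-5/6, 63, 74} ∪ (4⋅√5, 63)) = {-5/6, 74} ∪ [4⋅√5, 63]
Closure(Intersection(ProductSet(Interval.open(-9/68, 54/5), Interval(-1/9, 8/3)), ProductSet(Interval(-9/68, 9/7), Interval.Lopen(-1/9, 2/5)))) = Union(ProductSet({-9/68, 9/7}, Interval(-1/9, 2/5)), ProductSet(Interval(-9/68, 9/7), {-1/9, 2/5}), ProductSet(Interval.Lopen(-9/68, 9/7), Interval.Lopen(-1/9, 2/5)))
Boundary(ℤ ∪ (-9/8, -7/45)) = {-9/8, -7/45} ∪ (ℤ \ (-9/8, -7/45))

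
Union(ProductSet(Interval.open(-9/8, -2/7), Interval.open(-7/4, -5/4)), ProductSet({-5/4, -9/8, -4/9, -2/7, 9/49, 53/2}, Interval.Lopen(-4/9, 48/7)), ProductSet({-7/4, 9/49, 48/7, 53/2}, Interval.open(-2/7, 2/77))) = Union(ProductSet({-7/4, 9/49, 48/7, 53/2}, Interval.open(-2/7, 2/77)), ProductSet({-5/4, -9/8, -4/9, -2/7, 9/49, 53/2}, Interval.Lopen(-4/9, 48/7)), ProductSet(Interval.open(-9/8, -2/7), Interval.open(-7/4, -5/4)))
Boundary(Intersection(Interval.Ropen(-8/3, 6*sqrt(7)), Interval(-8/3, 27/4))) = {-8/3, 27/4}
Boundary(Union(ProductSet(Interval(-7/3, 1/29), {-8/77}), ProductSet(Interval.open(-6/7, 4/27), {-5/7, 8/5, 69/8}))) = Union(ProductSet(Interval(-7/3, 1/29), {-8/77}), ProductSet(Interval(-6/7, 4/27), {-5/7, 8/5, 69/8}))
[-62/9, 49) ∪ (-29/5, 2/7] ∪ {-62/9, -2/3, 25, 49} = [-62/9, 49]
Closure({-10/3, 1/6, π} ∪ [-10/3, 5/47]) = [-10/3, 5/47] ∪ {1/6, π}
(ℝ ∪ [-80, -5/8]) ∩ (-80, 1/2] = (-80, 1/2]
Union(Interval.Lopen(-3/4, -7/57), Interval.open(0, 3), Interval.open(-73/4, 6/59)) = Interval.open(-73/4, 3)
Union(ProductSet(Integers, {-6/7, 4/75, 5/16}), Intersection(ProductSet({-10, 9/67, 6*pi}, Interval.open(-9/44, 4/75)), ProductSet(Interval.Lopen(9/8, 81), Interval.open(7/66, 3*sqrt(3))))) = ProductSet(Integers, {-6/7, 4/75, 5/16})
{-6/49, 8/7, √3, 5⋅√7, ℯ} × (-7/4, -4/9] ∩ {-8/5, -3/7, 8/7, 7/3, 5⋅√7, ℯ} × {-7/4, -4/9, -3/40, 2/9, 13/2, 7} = {8/7, 5⋅√7, ℯ} × {-4/9}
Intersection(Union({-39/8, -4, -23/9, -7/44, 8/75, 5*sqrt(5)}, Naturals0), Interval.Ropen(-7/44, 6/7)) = Union({-7/44, 8/75}, Range(0, 1, 1))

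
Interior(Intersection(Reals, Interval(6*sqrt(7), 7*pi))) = Interval.open(6*sqrt(7), 7*pi)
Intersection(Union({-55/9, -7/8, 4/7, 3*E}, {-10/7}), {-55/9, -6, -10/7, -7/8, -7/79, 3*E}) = {-55/9, -10/7, -7/8, 3*E}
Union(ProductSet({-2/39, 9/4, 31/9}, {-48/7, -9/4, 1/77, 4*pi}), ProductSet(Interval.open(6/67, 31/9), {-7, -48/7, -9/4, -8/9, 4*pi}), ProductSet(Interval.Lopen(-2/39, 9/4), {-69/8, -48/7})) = Union(ProductSet({-2/39, 9/4, 31/9}, {-48/7, -9/4, 1/77, 4*pi}), ProductSet(Interval.Lopen(-2/39, 9/4), {-69/8, -48/7}), ProductSet(Interval.open(6/67, 31/9), {-7, -48/7, -9/4, -8/9, 4*pi}))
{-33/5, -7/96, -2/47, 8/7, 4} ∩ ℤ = {4}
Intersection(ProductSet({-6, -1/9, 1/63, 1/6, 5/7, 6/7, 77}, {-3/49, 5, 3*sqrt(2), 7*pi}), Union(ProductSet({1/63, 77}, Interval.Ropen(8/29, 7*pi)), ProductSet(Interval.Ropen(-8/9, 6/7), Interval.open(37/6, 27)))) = Union(ProductSet({1/63, 77}, {5, 3*sqrt(2)}), ProductSet({-1/9, 1/63, 1/6, 5/7}, {7*pi}))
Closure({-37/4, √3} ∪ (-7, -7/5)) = {-37/4, √3} ∪ [-7, -7/5]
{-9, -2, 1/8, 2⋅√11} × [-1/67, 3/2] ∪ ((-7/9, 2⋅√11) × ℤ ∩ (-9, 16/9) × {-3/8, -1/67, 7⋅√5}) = {-9, -2, 1/8, 2⋅√11} × [-1/67, 3/2]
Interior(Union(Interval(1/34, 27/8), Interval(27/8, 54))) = Interval.open(1/34, 54)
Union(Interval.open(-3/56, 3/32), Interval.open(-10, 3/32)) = Interval.open(-10, 3/32)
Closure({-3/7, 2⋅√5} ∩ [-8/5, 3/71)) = {-3/7}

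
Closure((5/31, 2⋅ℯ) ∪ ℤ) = ℤ ∪ [5/31, 2⋅ℯ]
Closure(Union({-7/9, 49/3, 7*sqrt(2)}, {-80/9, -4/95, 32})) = {-80/9, -7/9, -4/95, 49/3, 32, 7*sqrt(2)}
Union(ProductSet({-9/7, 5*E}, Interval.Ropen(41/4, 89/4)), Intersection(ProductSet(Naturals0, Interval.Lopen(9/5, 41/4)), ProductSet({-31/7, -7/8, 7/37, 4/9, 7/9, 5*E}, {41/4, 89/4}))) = ProductSet({-9/7, 5*E}, Interval.Ropen(41/4, 89/4))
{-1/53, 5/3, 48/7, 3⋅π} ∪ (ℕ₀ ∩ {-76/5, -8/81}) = {-1/53, 5/3, 48/7, 3⋅π}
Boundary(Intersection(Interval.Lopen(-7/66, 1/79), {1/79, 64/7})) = {1/79}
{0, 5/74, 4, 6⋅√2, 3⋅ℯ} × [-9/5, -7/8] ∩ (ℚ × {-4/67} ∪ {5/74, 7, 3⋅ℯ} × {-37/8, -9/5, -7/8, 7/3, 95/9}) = {5/74, 3⋅ℯ} × {-9/5, -7/8}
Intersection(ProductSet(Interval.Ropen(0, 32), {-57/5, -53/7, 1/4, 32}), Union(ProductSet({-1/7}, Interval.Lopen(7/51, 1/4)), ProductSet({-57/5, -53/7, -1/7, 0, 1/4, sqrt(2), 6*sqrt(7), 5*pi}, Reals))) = ProductSet({0, 1/4, sqrt(2), 6*sqrt(7), 5*pi}, {-57/5, -53/7, 1/4, 32})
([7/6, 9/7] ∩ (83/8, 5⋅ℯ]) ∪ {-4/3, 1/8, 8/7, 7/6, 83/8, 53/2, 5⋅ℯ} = {-4/3, 1/8, 8/7, 7/6, 83/8, 53/2, 5⋅ℯ}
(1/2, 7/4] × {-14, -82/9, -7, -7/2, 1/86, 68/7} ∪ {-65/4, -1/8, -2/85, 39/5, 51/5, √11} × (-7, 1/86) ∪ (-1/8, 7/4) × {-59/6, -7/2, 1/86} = ((-1/8, 7/4) × {-59/6, -7/2, 1/86}) ∪ ((1/2, 7/4] × {-14, -82/9, -7, -7/2, 1/86, 68/7}) ∪ ({-65/4, -1/8, -2/85, 39/5, 51/5, √11} × (-7, 1/86))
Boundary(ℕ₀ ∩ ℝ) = ℕ₀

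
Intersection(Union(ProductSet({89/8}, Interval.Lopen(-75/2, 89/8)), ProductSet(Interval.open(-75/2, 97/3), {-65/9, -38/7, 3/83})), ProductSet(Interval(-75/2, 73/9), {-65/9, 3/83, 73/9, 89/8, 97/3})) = ProductSet(Interval.Lopen(-75/2, 73/9), {-65/9, 3/83})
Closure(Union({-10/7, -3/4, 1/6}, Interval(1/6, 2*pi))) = Union({-10/7, -3/4}, Interval(1/6, 2*pi))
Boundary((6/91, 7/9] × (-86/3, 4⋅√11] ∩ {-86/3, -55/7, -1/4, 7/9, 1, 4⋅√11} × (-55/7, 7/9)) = {7/9} × [-55/7, 7/9]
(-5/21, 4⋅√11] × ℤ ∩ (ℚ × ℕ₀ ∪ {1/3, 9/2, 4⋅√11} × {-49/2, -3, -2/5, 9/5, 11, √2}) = ({1/3, 9/2, 4⋅√11} × {-3, 11}) ∪ ((ℚ ∩ (-5/21, 4⋅√11]) × ℕ₀)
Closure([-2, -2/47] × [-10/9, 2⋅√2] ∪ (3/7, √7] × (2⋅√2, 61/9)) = ({3/7, √7} × [2⋅√2, 61/9]) ∪ ([-2, -2/47] × [-10/9, 2⋅√2]) ∪ ([3/7, √7] × {61/9, 2⋅√2}) ∪ ((3/7, √7] × (2⋅√2, 61/9))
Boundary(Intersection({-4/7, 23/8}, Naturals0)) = EmptySet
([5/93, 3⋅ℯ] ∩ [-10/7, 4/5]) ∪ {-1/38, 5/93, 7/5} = {-1/38, 7/5} ∪ [5/93, 4/5]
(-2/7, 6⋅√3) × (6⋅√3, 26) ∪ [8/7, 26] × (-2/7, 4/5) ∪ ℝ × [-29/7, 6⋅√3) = (ℝ × [-29/7, 6⋅√3)) ∪ ((-2/7, 6⋅√3) × (6⋅√3, 26))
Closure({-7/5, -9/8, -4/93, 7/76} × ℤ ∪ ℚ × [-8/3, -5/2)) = ({-7/5, -9/8, -4/93, 7/76} × ℤ) ∪ (ℝ × [-8/3, -5/2])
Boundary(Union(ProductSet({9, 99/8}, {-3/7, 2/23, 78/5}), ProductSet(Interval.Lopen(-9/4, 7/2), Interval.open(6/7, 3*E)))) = Union(ProductSet({-9/4, 7/2}, Interval(6/7, 3*E)), ProductSet({9, 99/8}, {-3/7, 2/23, 78/5}), ProductSet(Interval(-9/4, 7/2), {6/7, 3*E}))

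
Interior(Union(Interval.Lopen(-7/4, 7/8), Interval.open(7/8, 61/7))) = Interval.open(-7/4, 61/7)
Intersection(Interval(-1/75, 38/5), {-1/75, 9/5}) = {-1/75, 9/5}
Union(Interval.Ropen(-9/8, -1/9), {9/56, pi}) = Union({9/56, pi}, Interval.Ropen(-9/8, -1/9))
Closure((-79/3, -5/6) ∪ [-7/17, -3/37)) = [-79/3, -5/6] ∪ [-7/17, -3/37]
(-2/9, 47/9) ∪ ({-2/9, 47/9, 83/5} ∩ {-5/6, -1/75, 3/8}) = (-2/9, 47/9)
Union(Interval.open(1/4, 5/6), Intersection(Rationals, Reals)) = Union(Interval(1/4, 5/6), Rationals)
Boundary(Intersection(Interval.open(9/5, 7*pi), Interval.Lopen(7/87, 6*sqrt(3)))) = {9/5, 6*sqrt(3)}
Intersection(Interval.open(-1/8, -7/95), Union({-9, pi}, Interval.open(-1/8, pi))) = Interval.open(-1/8, -7/95)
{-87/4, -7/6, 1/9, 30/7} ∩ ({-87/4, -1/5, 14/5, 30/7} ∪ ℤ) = {-87/4, 30/7}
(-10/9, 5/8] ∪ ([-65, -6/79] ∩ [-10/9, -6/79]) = [-10/9, 5/8]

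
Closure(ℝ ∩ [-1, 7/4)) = [-1, 7/4]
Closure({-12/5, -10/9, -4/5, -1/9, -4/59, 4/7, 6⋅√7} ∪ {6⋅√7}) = {-12/5, -10/9, -4/5, -1/9, -4/59, 4/7, 6⋅√7}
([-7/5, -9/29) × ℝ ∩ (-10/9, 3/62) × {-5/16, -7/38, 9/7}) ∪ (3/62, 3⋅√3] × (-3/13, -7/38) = ((-10/9, -9/29) × {-5/16, -7/38, 9/7}) ∪ ((3/62, 3⋅√3] × (-3/13, -7/38))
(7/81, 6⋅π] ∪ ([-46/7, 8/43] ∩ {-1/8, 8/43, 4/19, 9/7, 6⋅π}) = {-1/8} ∪ (7/81, 6⋅π]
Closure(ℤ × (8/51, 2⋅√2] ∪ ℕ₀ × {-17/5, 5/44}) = (ℕ₀ × {-17/5, 5/44}) ∪ (ℤ × [8/51, 2⋅√2])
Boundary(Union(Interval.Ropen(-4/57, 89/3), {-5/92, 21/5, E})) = {-4/57, 89/3}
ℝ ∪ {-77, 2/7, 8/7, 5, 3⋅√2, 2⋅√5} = ℝ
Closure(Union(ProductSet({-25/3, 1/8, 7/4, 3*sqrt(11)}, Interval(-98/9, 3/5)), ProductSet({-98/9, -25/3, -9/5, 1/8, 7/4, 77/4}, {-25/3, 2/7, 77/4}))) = Union(ProductSet({-25/3, 1/8, 7/4, 3*sqrt(11)}, Interval(-98/9, 3/5)), ProductSet({-98/9, -25/3, -9/5, 1/8, 7/4, 77/4}, {-25/3, 2/7, 77/4}))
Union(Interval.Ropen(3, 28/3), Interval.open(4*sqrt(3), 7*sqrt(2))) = Interval.Ropen(3, 7*sqrt(2))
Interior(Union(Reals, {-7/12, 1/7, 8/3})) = Reals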